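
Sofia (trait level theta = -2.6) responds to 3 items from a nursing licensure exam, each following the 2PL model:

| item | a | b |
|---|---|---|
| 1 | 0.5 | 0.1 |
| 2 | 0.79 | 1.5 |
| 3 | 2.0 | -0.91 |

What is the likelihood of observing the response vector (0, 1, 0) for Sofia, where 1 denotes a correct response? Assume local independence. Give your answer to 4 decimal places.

0.0290

P(theta) = 1 / (1 + exp(−a(theta − b)))
P_1 = 1/(1+e^{1.3500}) = 0.2059
P_2 = 1/(1+e^{3.2390}) = 0.0377
P_3 = 1/(1+e^{3.3800}) = 0.0329
L = (1−P_1) × P_2 × (1−P_3) = 0.7941 × 0.0377 × 0.9671 = 0.02897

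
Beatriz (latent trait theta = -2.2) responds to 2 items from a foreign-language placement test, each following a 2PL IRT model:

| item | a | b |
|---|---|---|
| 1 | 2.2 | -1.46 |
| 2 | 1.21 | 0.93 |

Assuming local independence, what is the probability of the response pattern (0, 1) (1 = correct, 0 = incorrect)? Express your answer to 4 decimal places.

0.0185

P(theta) = 1 / (1 + exp(−a(theta − b)))
P_1 = 1/(1+e^{1.6280}) = 0.1641
P_2 = 1/(1+e^{3.7873}) = 0.0222
L = (1−P_1) × P_2 = 0.8359 × 0.0222 = 0.01852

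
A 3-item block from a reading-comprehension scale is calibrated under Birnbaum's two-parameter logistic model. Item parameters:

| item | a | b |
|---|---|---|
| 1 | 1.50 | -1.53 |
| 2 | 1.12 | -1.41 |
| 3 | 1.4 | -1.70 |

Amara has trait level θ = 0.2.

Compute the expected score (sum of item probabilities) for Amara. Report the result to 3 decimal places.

P(θ) = 1 / (1 + exp(−a(θ − b)))
P_1 = 1/(1+e^{-2.5950}) = 0.9305
P_2 = 1/(1+e^{-1.8032}) = 0.8585
P_3 = 1/(1+e^{-2.6600}) = 0.9346
E[score] = 0.9305 + 0.8585 + 0.9346 = 2.7237

2.724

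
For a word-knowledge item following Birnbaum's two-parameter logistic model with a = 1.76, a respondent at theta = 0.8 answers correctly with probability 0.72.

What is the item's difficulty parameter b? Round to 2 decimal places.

0.26

P(theta) = 1 / (1 + exp(−a(theta − b)))
logit(0.72) = ln(0.72/0.28) = 0.9445
b = theta − logit/(a) = 0.8 − 0.9445/1.7600 = 0.2634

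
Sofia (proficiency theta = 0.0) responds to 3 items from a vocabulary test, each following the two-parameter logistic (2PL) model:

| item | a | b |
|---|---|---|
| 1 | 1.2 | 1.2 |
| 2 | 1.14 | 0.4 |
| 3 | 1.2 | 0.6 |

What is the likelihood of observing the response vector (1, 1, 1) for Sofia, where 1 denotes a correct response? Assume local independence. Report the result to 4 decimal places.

0.0243

P(theta) = 1 / (1 + exp(−a(theta − b)))
P_1 = 1/(1+e^{1.4400}) = 0.1915
P_2 = 1/(1+e^{0.4560}) = 0.3879
P_3 = 1/(1+e^{0.7200}) = 0.3274
L = P_1 × P_2 × P_3 = 0.1915 × 0.3879 × 0.3274 = 0.02433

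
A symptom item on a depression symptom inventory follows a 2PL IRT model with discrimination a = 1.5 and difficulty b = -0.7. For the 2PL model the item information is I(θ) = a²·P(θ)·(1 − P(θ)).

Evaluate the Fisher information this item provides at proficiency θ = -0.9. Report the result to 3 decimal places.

0.550

P = 1/(1+e^{0.3000}) = 0.4256
P(1−P) = 0.4256 × 0.5744 = 0.2445
I = a² × P(1−P) = 1.5² × 0.2445 = 0.55003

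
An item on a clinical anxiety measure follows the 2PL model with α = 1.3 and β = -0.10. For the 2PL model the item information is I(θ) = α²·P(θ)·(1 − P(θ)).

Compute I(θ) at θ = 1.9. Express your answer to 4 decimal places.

0.1088

P = 1/(1+e^{-2.6000}) = 0.9309
P(1−P) = 0.9309 × 0.0691 = 0.0644
I = α² × P(1−P) = 1.3² × 0.0644 = 0.10877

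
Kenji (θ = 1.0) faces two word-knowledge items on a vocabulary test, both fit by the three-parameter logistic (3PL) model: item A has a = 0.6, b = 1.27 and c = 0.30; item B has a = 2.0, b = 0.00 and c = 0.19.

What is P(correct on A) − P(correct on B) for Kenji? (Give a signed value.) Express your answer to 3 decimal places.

-0.282

P(θ) = c + (1 − c) · 1 / (1 + exp(−a(θ − b)))
P_A = 0.6217
P_B = 0.9034
P_A − P_B = -0.2817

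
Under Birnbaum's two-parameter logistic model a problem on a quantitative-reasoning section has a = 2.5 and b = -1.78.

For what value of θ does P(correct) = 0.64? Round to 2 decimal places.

-1.55

P(θ) = 1 / (1 + exp(−a(θ − b)))
logit = ln(0.6400/0.3600) = 0.5754
θ = b + logit/(a) = -1.78 + 0.5754/2.5000 = -1.5499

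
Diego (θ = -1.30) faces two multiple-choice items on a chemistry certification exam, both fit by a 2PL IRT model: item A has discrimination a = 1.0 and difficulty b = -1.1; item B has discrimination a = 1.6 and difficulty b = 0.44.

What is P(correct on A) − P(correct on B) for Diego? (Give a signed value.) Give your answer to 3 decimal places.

0.392

P(θ) = 1 / (1 + exp(−a(θ − b)))
P_A = 0.4502
P_B = 0.0582
P_A − P_B = 0.3920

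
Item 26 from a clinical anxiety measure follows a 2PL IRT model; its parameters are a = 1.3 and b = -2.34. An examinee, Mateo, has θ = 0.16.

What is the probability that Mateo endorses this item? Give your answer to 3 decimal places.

0.963

P(θ) = 1 / (1 + exp(−a(θ − b)))
Exponent: 1.3 × (0.16 − (-2.34)) = 3.2500
1/(1 + e^{-3.2500}) = 0.9627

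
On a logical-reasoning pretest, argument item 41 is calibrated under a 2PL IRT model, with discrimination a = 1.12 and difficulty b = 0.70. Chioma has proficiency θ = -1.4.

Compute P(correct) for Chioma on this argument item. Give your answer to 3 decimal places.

P(θ) = 1 / (1 + exp(−a(θ − b)))
Exponent: 1.12 × (-1.4 − 0.70) = -2.3520
1/(1 + e^{2.3520}) = 0.0869

0.087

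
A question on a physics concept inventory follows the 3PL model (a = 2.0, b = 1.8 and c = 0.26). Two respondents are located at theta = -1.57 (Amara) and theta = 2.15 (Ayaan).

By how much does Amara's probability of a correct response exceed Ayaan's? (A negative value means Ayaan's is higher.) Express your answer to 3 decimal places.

-0.494

P(theta) = c + (1 − c) · 1 / (1 + exp(−a(theta − b)))
P(Amara) = 0.2609  [exponent -6.7400]
P(Ayaan) = 0.7545  [exponent 0.7000]
Difference = 0.2609 − 0.7545 = -0.4936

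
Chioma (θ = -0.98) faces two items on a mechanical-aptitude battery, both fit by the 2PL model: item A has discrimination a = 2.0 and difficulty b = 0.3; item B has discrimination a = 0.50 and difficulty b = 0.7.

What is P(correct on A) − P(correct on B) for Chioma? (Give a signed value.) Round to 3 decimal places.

P(θ) = 1 / (1 + exp(−a(θ − b)))
P_A = 0.0718
P_B = 0.3015
P_A − P_B = -0.2298

-0.230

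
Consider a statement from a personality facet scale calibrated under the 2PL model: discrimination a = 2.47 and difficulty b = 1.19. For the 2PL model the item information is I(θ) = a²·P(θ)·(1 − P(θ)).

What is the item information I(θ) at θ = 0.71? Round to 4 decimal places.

1.0937

P = 1/(1+e^{1.1856}) = 0.2340
P(1−P) = 0.2340 × 0.7660 = 0.1793
I = a² × P(1−P) = 2.47² × 0.1793 = 1.09370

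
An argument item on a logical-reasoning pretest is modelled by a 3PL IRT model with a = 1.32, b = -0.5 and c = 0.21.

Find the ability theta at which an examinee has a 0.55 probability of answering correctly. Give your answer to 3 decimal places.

P(theta) = c + (1 − c) · 1 / (1 + exp(−a(theta − b)))
Remove guessing floor: (0.55 − 0.21)/(1 − 0.21) = 0.4304
logit = ln(0.4304/0.5696) = -0.2803
theta = b + logit/(a) = -0.5 + (-0.2803)/1.3200 = -0.7123

-0.712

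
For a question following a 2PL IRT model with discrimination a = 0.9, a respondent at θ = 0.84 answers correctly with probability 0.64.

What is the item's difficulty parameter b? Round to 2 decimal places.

0.20

P(θ) = 1 / (1 + exp(−a(θ − b)))
logit(0.64) = ln(0.64/0.36) = 0.5754
b = θ − logit/(a) = 0.84 − 0.5754/0.9000 = 0.2007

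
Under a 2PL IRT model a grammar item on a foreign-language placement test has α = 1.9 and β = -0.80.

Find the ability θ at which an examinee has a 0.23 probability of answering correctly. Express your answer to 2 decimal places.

-1.44

P(θ) = 1 / (1 + exp(−α(θ − β)))
logit = ln(0.2300/0.7700) = -1.2083
θ = β + logit/(α) = -0.80 + (-1.2083)/1.9000 = -1.4360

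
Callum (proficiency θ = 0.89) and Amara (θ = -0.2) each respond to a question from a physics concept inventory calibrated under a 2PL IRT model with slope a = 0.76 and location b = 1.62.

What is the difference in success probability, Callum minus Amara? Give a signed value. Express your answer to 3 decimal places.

0.164

P(θ) = 1 / (1 + exp(−a(θ − b)))
P(Callum) = 0.3648  [exponent -0.5548]
P(Amara) = 0.2005  [exponent -1.3832]
Difference = 0.3648 − 0.2005 = 0.1643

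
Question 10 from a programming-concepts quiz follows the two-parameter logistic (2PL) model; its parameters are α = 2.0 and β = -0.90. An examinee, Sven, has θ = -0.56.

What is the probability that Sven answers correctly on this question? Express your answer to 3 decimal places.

P(θ) = 1 / (1 + exp(−α(θ − β)))
Exponent: 2.0 × (-0.56 − (-0.90)) = 0.6800
1/(1 + e^{-0.6800}) = 0.6637

0.664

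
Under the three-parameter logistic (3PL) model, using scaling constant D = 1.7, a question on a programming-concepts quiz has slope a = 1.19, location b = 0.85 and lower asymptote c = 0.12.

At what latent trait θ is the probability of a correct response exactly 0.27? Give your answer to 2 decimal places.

P(θ) = c + (1 − c) · 1 / (1 + exp(−D·a(θ − b)))
Remove guessing floor: (0.27 − 0.12)/(1 − 0.12) = 0.1705
logit = ln(0.1705/0.8295) = -1.5824
θ = b + logit/(1.7·a) = 0.85 + (-1.5824)/2.0230 = 0.0678

0.07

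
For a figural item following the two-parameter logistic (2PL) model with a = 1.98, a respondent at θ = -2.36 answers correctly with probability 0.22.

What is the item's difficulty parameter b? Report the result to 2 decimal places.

P(θ) = 1 / (1 + exp(−a(θ − b)))
logit(0.22) = ln(0.22/0.78) = -1.2657
b = θ − logit/(a) = -2.36 − (-1.2657)/1.9800 = -1.7208

-1.72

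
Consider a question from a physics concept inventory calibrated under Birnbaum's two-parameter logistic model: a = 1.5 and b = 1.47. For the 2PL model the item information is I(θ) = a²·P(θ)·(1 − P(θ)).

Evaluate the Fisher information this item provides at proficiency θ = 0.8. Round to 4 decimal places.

0.4414

P = 1/(1+e^{1.0050}) = 0.2680
P(1−P) = 0.2680 × 0.7320 = 0.1962
I = a² × P(1−P) = 1.5² × 0.1962 = 0.44135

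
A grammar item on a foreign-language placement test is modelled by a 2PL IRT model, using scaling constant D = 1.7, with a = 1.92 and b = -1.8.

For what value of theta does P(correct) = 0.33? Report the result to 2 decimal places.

-2.02

P(theta) = 1 / (1 + exp(−D·a(theta − b)))
logit = ln(0.3300/0.6700) = -0.7082
theta = b + logit/(1.7·a) = -1.8 + (-0.7082)/3.2640 = -2.0170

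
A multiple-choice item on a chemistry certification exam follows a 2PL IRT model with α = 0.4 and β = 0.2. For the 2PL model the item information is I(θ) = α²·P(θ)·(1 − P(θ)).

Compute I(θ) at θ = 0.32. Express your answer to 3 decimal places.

0.040

P = 1/(1+e^{-0.0480}) = 0.5120
P(1−P) = 0.5120 × 0.4880 = 0.2499
I = α² × P(1−P) = 0.4² × 0.2499 = 0.03998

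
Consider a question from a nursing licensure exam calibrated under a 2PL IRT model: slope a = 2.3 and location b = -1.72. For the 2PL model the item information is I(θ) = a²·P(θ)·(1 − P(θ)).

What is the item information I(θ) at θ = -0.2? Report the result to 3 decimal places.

P = 1/(1+e^{-3.4960}) = 0.9706
P(1−P) = 0.9706 × 0.0294 = 0.0286
I = a² × P(1−P) = 2.3² × 0.0286 = 0.15108

0.151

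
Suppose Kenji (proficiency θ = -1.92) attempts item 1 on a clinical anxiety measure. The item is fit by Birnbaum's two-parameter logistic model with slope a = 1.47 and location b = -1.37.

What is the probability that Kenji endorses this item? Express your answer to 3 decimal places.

P(θ) = 1 / (1 + exp(−a(θ − b)))
Exponent: 1.47 × (-1.92 − (-1.37)) = -0.8085
1/(1 + e^{0.8085}) = 0.3082

0.308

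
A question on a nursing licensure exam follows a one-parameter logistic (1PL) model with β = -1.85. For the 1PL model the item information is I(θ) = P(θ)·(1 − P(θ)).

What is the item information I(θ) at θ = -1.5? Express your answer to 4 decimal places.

P = 1/(1+e^{-0.3500}) = 0.5866
P(1−P) = 0.5866 × 0.4134 = 0.2425
I = P(1−P) = 0.24250

0.2425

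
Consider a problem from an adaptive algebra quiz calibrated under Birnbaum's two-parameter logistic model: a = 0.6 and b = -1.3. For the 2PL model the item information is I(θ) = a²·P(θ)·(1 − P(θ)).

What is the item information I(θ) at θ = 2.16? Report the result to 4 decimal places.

P = 1/(1+e^{-2.0760}) = 0.8885
P(1−P) = 0.8885 × 0.1115 = 0.0990
I = a² × P(1−P) = 0.6² × 0.0990 = 0.03565

0.0357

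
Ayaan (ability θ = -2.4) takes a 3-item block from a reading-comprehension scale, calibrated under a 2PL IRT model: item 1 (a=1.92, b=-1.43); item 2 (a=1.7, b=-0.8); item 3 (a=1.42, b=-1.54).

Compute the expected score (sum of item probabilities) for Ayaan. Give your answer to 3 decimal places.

P(θ) = 1 / (1 + exp(−a(θ − b)))
P_1 = 1/(1+e^{1.8624}) = 0.1344
P_2 = 1/(1+e^{2.7200}) = 0.0618
P_3 = 1/(1+e^{1.2212}) = 0.2277
E[score] = 0.1344 + 0.0618 + 0.2277 = 0.4240

0.424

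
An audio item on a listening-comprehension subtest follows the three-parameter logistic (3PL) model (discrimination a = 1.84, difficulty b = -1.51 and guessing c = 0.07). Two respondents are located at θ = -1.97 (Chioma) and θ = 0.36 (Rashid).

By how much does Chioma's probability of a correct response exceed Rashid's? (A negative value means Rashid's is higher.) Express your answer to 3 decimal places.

P(θ) = c + (1 − c) · 1 / (1 + exp(−a(θ − b)))
P(Chioma) = 0.3492  [exponent -0.8464]
P(Rashid) = 0.9711  [exponent 3.4408]
Difference = 0.3492 − 0.9711 = -0.6220

-0.622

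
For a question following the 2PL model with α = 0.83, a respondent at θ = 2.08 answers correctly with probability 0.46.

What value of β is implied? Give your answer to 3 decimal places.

2.273

P(θ) = 1 / (1 + exp(−α(θ − β)))
logit(0.46) = ln(0.46/0.54) = -0.1603
β = θ − logit/(α) = 2.08 − (-0.1603)/0.8300 = 2.2732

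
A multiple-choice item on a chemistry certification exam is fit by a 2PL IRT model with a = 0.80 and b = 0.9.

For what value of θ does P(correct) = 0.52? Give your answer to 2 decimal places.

P(θ) = 1 / (1 + exp(−a(θ − b)))
logit = ln(0.5200/0.4800) = 0.0800
θ = b + logit/(a) = 0.9 + 0.0800/0.8000 = 1.0001

1.00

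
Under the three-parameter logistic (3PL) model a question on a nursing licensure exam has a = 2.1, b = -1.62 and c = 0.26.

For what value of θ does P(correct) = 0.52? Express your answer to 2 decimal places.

-1.91

P(θ) = c + (1 − c) · 1 / (1 + exp(−a(θ − b)))
Remove guessing floor: (0.52 − 0.26)/(1 − 0.26) = 0.3514
logit = ln(0.3514/0.6486) = -0.6131
θ = b + logit/(a) = -1.62 + (-0.6131)/2.1000 = -1.9120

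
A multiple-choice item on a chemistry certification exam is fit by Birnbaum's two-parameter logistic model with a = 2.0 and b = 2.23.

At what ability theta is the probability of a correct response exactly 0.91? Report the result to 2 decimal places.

3.39

P(theta) = 1 / (1 + exp(−a(theta − b)))
logit = ln(0.9100/0.0900) = 2.3136
theta = b + logit/(a) = 2.23 + 2.3136/2.0000 = 3.3868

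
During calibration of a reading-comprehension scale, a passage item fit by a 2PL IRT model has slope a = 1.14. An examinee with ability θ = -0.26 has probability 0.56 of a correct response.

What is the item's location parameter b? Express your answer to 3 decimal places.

-0.472

P(θ) = 1 / (1 + exp(−a(θ − b)))
logit(0.56) = ln(0.56/0.44) = 0.2412
b = θ − logit/(a) = -0.26 − 0.2412/1.1400 = -0.4715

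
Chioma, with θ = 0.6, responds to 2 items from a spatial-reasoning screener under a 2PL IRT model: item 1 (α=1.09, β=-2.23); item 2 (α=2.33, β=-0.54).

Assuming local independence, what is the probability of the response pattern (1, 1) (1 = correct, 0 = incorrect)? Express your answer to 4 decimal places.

P(θ) = 1 / (1 + exp(−α(θ − β)))
P_1 = 1/(1+e^{-3.0847}) = 0.9563
P_2 = 1/(1+e^{-2.6562}) = 0.9344
L = P_1 × P_2 = 0.9563 × 0.9344 = 0.89352

0.8935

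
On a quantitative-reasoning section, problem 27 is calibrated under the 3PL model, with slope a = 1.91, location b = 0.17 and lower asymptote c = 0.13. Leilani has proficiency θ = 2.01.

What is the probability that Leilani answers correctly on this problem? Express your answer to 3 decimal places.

P(θ) = c + (1 − c) · 1 / (1 + exp(−a(θ − b)))
Exponent: 1.91 × (2.01 − 0.17) = 3.5144
1/(1 + e^{-3.5144}) = 0.9711
P = 0.13 + 0.87 × 0.9711 = 0.9749

0.975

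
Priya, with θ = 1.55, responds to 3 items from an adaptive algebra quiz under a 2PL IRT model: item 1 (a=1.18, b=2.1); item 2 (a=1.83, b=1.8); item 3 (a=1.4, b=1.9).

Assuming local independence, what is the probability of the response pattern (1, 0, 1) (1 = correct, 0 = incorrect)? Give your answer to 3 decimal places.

0.080

P(θ) = 1 / (1 + exp(−a(θ − b)))
P_1 = 1/(1+e^{0.6490}) = 0.3432
P_2 = 1/(1+e^{0.4575}) = 0.3876
P_3 = 1/(1+e^{0.4900}) = 0.3799
L = P_1 × (1−P_2) × P_3 = 0.3432 × 0.6124 × 0.3799 = 0.07985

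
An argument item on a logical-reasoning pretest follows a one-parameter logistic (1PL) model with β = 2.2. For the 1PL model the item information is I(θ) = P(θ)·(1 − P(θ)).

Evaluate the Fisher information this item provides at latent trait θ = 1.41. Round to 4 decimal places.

0.2147

P = 1/(1+e^{0.7900}) = 0.3122
P(1−P) = 0.3122 × 0.6878 = 0.2147
I = P(1−P) = 0.21472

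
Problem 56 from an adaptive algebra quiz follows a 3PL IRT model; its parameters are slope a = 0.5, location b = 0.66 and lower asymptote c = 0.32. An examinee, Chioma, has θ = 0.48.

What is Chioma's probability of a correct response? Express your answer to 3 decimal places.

0.645

P(θ) = c + (1 − c) · 1 / (1 + exp(−a(θ − b)))
Exponent: 0.5 × (0.48 − 0.66) = -0.0900
1/(1 + e^{0.0900}) = 0.4775
P = 0.32 + 0.68 × 0.4775 = 0.6447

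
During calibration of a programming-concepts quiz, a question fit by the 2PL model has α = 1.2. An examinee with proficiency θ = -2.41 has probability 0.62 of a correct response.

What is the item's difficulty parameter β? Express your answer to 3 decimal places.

P(θ) = 1 / (1 + exp(−α(θ − β)))
logit(0.62) = ln(0.62/0.38) = 0.4895
β = θ − logit/(α) = -2.41 − 0.4895/1.2000 = -2.8180

-2.818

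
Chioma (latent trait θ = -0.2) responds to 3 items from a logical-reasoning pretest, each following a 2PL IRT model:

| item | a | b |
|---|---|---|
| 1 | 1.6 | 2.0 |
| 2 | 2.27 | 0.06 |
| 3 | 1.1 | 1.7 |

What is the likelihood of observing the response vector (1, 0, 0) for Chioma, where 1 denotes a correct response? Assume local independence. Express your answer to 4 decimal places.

0.0165

P(θ) = 1 / (1 + exp(−a(θ − b)))
P_1 = 1/(1+e^{3.5200}) = 0.0287
P_2 = 1/(1+e^{0.5902}) = 0.3566
P_3 = 1/(1+e^{2.0900}) = 0.1101
L = P_1 × (1−P_2) × (1−P_3) = 0.0287 × 0.6434 × 0.8899 = 0.01646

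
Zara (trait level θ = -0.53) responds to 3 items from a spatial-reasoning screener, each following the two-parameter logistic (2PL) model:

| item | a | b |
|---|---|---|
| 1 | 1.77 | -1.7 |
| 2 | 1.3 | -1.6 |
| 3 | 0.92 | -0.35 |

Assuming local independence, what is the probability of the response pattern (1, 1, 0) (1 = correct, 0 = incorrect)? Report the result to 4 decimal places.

P(θ) = 1 / (1 + exp(−a(θ − b)))
P_1 = 1/(1+e^{-2.0709}) = 0.8880
P_2 = 1/(1+e^{-1.3910}) = 0.8008
P_3 = 1/(1+e^{0.1656}) = 0.4587
L = P_1 × P_2 × (1−P_3) = 0.8880 × 0.8008 × 0.5413 = 0.38492

0.3849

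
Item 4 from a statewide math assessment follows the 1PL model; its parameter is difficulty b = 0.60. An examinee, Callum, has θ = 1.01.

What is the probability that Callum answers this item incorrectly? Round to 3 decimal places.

0.399

P(θ) = 1 / (1 + exp(−(θ − b)))
Exponent: (1.01 − 0.60) = 0.4100
1/(1 + e^{-0.4100}) = 0.6011
P = 0.6011
P(incorrect) = 1 − 0.6011 = 0.3989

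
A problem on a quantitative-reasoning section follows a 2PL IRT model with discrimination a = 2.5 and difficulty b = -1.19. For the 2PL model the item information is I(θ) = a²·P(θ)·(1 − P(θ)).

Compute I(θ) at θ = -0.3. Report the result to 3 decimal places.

P = 1/(1+e^{-2.2250}) = 0.9025
P(1−P) = 0.9025 × 0.0975 = 0.0880
I = a² × P(1−P) = 2.5² × 0.0880 = 0.55010

0.550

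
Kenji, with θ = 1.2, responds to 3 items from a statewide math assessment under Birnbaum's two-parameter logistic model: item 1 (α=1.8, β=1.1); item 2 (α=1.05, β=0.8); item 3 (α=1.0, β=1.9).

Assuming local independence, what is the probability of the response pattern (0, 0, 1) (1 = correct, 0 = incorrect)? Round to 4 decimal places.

P(θ) = 1 / (1 + exp(−α(θ − β)))
P_1 = 1/(1+e^{-0.1800}) = 0.5449
P_2 = 1/(1+e^{-0.4200}) = 0.6035
P_3 = 1/(1+e^{0.7000}) = 0.3318
L = (1−P_1) × (1−P_2) × P_3 = 0.4551 × 0.3965 × 0.3318 = 0.05988

0.0599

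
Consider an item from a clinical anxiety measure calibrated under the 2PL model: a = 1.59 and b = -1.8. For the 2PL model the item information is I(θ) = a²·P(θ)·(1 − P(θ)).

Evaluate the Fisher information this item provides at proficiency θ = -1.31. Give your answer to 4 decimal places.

P = 1/(1+e^{-0.7791}) = 0.6855
P(1−P) = 0.6855 × 0.3145 = 0.2156
I = a² × P(1−P) = 1.59² × 0.2156 = 0.54505

0.5450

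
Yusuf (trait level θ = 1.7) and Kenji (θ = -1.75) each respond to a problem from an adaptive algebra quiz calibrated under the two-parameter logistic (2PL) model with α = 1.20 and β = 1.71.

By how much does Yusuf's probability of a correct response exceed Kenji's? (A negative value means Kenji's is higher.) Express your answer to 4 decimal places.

0.4815

P(θ) = 1 / (1 + exp(−α(θ − β)))
P(Yusuf) = 0.4970  [exponent -0.0120]
P(Kenji) = 0.0155  [exponent -4.1520]
Difference = 0.4970 − 0.0155 = 0.4815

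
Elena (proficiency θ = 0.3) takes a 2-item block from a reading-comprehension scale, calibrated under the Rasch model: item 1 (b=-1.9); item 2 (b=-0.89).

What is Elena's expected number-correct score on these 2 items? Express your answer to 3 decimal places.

1.667

P(θ) = 1 / (1 + exp(−(θ − b)))
P_1 = 1/(1+e^{-2.2000}) = 0.9002
P_2 = 1/(1+e^{-1.1900}) = 0.7667
E[score] = 0.9002 + 0.7667 = 1.6670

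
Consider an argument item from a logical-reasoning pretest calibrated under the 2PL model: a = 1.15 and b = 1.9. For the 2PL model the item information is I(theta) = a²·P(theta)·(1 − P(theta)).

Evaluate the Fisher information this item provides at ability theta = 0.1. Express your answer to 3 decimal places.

P = 1/(1+e^{2.0700}) = 0.1120
P(1−P) = 0.1120 × 0.8880 = 0.0995
I = a² × P(1−P) = 1.15² × 0.0995 = 0.13158

0.132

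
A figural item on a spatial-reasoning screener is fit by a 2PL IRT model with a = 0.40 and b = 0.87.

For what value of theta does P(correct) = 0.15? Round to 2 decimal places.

-3.47

P(theta) = 1 / (1 + exp(−a(theta − b)))
logit = ln(0.1500/0.8500) = -1.7346
theta = b + logit/(a) = 0.87 + (-1.7346)/0.4000 = -3.4665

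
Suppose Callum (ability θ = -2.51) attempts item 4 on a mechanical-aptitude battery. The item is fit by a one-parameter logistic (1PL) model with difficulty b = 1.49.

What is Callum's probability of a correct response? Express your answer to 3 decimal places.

0.018

P(θ) = 1 / (1 + exp(−(θ − b)))
Exponent: (-2.51 − 1.49) = -4.0000
1/(1 + e^{4.0000}) = 0.0180
P = 0.0180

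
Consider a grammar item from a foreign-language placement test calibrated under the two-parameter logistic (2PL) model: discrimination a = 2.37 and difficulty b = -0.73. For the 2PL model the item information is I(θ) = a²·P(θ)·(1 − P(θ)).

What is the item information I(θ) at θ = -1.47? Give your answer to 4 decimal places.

P = 1/(1+e^{1.7538}) = 0.1476
P(1−P) = 0.1476 × 0.8524 = 0.1258
I = a² × P(1−P) = 2.37² × 0.1258 = 0.70656

0.7066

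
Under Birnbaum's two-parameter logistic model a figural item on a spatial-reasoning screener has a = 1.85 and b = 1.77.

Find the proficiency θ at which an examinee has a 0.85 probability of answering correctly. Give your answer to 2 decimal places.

P(θ) = 1 / (1 + exp(−a(θ − b)))
logit = ln(0.8500/0.1500) = 1.7346
θ = b + logit/(a) = 1.77 + 1.7346/1.8500 = 2.7076

2.71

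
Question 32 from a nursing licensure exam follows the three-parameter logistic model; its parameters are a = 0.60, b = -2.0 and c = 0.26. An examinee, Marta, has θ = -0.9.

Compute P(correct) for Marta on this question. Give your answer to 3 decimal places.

P(θ) = c + (1 − c) · 1 / (1 + exp(−a(θ − b)))
Exponent: 0.60 × (-0.9 − (-2.0)) = 0.6600
1/(1 + e^{-0.6600}) = 0.6593
P = 0.26 + 0.74 × 0.6593 = 0.7479

0.748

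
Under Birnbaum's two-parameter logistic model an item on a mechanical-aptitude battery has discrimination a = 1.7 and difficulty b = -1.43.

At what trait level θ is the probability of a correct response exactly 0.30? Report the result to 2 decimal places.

-1.93

P(θ) = 1 / (1 + exp(−a(θ − b)))
logit = ln(0.3000/0.7000) = -0.8473
θ = b + logit/(a) = -1.43 + (-0.8473)/1.7000 = -1.9284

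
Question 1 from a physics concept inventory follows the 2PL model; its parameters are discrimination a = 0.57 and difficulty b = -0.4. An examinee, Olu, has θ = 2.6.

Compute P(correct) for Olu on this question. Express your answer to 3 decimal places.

P(θ) = 1 / (1 + exp(−a(θ − b)))
Exponent: 0.57 × (2.6 − (-0.4)) = 1.7100
1/(1 + e^{-1.7100}) = 0.8468

0.847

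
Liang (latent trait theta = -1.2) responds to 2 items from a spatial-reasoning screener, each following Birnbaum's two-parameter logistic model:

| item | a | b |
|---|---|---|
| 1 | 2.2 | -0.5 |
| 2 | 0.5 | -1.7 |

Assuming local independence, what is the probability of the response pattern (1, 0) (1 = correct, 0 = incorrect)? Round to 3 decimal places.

0.077

P(theta) = 1 / (1 + exp(−a(theta − b)))
P_1 = 1/(1+e^{1.5400}) = 0.1765
P_2 = 1/(1+e^{-0.2500}) = 0.5622
L = P_1 × (1−P_2) = 0.1765 × 0.4378 = 0.07729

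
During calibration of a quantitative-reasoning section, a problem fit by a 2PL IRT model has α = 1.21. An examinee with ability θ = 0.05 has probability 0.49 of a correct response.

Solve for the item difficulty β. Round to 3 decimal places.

P(θ) = 1 / (1 + exp(−α(θ − β)))
logit(0.49) = ln(0.49/0.51) = -0.0400
β = θ − logit/(α) = 0.05 − (-0.0400)/1.2100 = 0.0831

0.083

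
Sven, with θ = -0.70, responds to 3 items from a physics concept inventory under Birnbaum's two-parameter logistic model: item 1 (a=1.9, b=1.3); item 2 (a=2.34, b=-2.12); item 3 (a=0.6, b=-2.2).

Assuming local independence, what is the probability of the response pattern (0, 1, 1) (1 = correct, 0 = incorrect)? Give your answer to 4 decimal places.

0.6712

P(θ) = 1 / (1 + exp(−a(θ − b)))
P_1 = 1/(1+e^{3.8000}) = 0.0219
P_2 = 1/(1+e^{-3.3228}) = 0.9652
P_3 = 1/(1+e^{-0.9000}) = 0.7109
L = (1−P_1) × P_2 × P_3 = 0.9781 × 0.9652 × 0.7109 = 0.67120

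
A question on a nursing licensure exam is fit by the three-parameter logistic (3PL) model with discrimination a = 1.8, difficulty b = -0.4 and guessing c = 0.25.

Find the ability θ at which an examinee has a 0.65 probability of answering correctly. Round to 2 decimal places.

-0.33

P(θ) = c + (1 − c) · 1 / (1 + exp(−a(θ − b)))
Remove guessing floor: (0.65 − 0.25)/(1 − 0.25) = 0.5333
logit = ln(0.5333/0.4667) = 0.1335
θ = b + logit/(a) = -0.4 + 0.1335/1.8000 = -0.3258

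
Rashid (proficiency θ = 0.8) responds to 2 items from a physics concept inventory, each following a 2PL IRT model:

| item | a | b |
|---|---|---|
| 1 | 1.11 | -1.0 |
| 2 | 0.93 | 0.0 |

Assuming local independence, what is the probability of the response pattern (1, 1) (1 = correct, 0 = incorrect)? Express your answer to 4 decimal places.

0.5969

P(θ) = 1 / (1 + exp(−a(θ − b)))
P_1 = 1/(1+e^{-1.9980}) = 0.8806
P_2 = 1/(1+e^{-0.7440}) = 0.6779
L = P_1 × P_2 = 0.8806 × 0.6779 = 0.59692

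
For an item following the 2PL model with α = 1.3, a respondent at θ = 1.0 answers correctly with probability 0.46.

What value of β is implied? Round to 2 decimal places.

1.12

P(θ) = 1 / (1 + exp(−α(θ − β)))
logit(0.46) = ln(0.46/0.54) = -0.1603
β = θ − logit/(α) = 1.0 − (-0.1603)/1.3000 = 1.1233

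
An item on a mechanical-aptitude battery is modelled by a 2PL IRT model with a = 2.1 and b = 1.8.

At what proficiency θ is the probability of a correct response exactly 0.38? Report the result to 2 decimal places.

1.57

P(θ) = 1 / (1 + exp(−a(θ − b)))
logit = ln(0.3800/0.6200) = -0.4895
θ = b + logit/(a) = 1.8 + (-0.4895)/2.1000 = 1.5669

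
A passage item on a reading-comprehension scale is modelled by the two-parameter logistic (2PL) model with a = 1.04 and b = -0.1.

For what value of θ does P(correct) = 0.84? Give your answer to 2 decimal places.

P(θ) = 1 / (1 + exp(−a(θ − b)))
logit = ln(0.8400/0.1600) = 1.6582
θ = b + logit/(a) = -0.1 + 1.6582/1.0400 = 1.4945

1.49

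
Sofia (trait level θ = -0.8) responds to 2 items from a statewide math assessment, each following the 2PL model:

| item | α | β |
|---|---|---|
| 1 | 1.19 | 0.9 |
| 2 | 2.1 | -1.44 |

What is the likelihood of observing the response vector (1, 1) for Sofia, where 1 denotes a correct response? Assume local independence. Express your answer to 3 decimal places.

0.093

P(θ) = 1 / (1 + exp(−α(θ − β)))
P_1 = 1/(1+e^{2.0230}) = 0.1168
P_2 = 1/(1+e^{-1.3440}) = 0.7931
L = P_1 × P_2 = 0.1168 × 0.7931 = 0.09265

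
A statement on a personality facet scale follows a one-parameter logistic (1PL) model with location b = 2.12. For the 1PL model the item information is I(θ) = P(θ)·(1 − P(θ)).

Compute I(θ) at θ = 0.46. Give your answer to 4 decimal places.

0.1342

P = 1/(1+e^{1.6600}) = 0.1598
P(1−P) = 0.1598 × 0.8402 = 0.1342
I = P(1−P) = 0.13424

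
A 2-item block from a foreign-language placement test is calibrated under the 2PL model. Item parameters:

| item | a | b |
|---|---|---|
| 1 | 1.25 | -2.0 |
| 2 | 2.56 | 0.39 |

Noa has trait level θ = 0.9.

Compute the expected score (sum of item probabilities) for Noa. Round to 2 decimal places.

1.76

P(θ) = 1 / (1 + exp(−a(θ − b)))
P_1 = 1/(1+e^{-3.6250}) = 0.9740
P_2 = 1/(1+e^{-1.3056}) = 0.7868
E[score] = 0.9740 + 0.7868 = 1.7608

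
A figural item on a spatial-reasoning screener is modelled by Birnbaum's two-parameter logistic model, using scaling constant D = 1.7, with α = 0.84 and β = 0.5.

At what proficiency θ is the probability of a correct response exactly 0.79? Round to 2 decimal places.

P(θ) = 1 / (1 + exp(−D·α(θ − β)))
logit = ln(0.7900/0.2100) = 1.3249
θ = β + logit/(1.7·α) = 0.5 + 1.3249/1.4280 = 1.4278

1.43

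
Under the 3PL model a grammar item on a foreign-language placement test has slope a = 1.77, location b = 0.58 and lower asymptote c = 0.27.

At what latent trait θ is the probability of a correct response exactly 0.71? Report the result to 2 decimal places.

P(θ) = c + (1 − c) · 1 / (1 + exp(−a(θ − b)))
Remove guessing floor: (0.71 − 0.27)/(1 − 0.27) = 0.6027
logit = ln(0.6027/0.3973) = 0.4169
θ = b + logit/(a) = 0.58 + 0.4169/1.7700 = 0.8155

0.82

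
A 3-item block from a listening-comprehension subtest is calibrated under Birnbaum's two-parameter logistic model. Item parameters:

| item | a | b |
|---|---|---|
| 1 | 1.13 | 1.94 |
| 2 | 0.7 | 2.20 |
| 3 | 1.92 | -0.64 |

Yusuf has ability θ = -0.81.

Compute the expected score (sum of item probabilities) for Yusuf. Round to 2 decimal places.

0.57

P(θ) = 1 / (1 + exp(−a(θ − b)))
P_1 = 1/(1+e^{3.1075}) = 0.0428
P_2 = 1/(1+e^{2.1070}) = 0.1084
P_3 = 1/(1+e^{0.3264}) = 0.4191
E[score] = 0.0428 + 0.1084 + 0.4191 = 0.5703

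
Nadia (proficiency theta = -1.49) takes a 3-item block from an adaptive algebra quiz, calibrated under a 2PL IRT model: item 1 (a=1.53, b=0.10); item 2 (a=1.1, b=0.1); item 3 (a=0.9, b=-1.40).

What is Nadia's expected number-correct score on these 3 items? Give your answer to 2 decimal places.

0.71

P(theta) = 1 / (1 + exp(−a(theta − b)))
P_1 = 1/(1+e^{2.4327}) = 0.0807
P_2 = 1/(1+e^{1.7490}) = 0.1482
P_3 = 1/(1+e^{0.0810}) = 0.4798
E[score] = 0.0807 + 0.1482 + 0.4798 = 0.7086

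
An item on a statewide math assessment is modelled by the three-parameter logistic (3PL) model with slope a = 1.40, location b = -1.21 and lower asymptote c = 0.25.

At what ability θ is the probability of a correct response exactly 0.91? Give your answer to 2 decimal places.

0.21

P(θ) = c + (1 − c) · 1 / (1 + exp(−a(θ − b)))
Remove guessing floor: (0.91 − 0.25)/(1 − 0.25) = 0.8800
logit = ln(0.8800/0.1200) = 1.9924
θ = b + logit/(a) = -1.21 + 1.9924/1.4000 = 0.2132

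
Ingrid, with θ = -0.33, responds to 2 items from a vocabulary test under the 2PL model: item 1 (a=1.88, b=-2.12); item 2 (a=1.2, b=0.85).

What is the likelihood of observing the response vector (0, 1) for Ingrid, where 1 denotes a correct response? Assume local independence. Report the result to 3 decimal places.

P(θ) = 1 / (1 + exp(−a(θ − b)))
P_1 = 1/(1+e^{-3.3652}) = 0.9666
P_2 = 1/(1+e^{1.4160}) = 0.1953
L = (1−P_1) × P_2 = 0.0334 × 0.1953 = 0.00652

0.007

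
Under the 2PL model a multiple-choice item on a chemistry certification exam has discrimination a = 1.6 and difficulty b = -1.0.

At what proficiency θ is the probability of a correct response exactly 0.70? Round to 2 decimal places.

-0.47

P(θ) = 1 / (1 + exp(−a(θ − b)))
logit = ln(0.7000/0.3000) = 0.8473
θ = b + logit/(a) = -1.0 + 0.8473/1.6000 = -0.4704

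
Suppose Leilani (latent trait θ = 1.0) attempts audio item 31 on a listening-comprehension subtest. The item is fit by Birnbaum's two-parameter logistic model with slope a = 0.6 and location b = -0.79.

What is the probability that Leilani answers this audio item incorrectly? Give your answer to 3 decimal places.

0.255

P(θ) = 1 / (1 + exp(−a(θ − b)))
Exponent: 0.6 × (1.0 − (-0.79)) = 1.0740
1/(1 + e^{-1.0740}) = 0.7454
P(incorrect) = 1 − 0.7454 = 0.2546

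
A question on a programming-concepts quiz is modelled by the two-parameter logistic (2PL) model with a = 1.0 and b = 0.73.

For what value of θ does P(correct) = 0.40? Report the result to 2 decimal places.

P(θ) = 1 / (1 + exp(−a(θ − b)))
logit = ln(0.4000/0.6000) = -0.4055
θ = b + logit/(a) = 0.73 + (-0.4055)/1.0000 = 0.3245

0.32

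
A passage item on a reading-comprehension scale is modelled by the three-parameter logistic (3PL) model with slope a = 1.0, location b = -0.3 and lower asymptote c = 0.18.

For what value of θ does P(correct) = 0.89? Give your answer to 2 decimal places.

P(θ) = c + (1 − c) · 1 / (1 + exp(−a(θ − b)))
Remove guessing floor: (0.89 − 0.18)/(1 − 0.18) = 0.8659
logit = ln(0.8659/0.1341) = 1.8648
θ = b + logit/(a) = -0.3 + 1.8648/1.0000 = 1.5648

1.56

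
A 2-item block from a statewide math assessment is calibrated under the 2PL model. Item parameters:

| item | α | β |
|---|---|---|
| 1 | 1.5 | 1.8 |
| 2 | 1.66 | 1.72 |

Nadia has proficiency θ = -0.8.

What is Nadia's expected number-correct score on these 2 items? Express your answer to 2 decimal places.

P(θ) = 1 / (1 + exp(−α(θ − β)))
P_1 = 1/(1+e^{3.9000}) = 0.0198
P_2 = 1/(1+e^{4.1832}) = 0.0150
E[score] = 0.0198 + 0.0150 = 0.0349

0.03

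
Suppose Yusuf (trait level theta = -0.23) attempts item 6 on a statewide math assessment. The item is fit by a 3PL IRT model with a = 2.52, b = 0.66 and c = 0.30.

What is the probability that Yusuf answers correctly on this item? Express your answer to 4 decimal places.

P(theta) = c + (1 − c) · 1 / (1 + exp(−a(theta − b)))
Exponent: 2.52 × (-0.23 − 0.66) = -2.2428
1/(1 + e^{2.2428}) = 0.0960
P = 0.30 + 0.70 × 0.0960 = 0.3672

0.3672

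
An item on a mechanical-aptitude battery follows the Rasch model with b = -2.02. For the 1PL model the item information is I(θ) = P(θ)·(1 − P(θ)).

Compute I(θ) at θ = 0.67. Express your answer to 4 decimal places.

P = 1/(1+e^{-2.6900}) = 0.9364
P(1−P) = 0.9364 × 0.0636 = 0.0595
I = P(1−P) = 0.05953

0.0595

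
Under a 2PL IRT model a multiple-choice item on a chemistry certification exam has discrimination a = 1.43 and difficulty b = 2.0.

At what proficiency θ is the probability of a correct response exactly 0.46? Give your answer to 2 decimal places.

1.89

P(θ) = 1 / (1 + exp(−a(θ − b)))
logit = ln(0.4600/0.5400) = -0.1603
θ = b + logit/(a) = 2.0 + (-0.1603)/1.4300 = 1.8879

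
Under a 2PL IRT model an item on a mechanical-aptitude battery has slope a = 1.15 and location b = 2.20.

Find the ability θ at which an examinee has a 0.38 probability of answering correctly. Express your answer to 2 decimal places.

P(θ) = 1 / (1 + exp(−a(θ − b)))
logit = ln(0.3800/0.6200) = -0.4895
θ = b + logit/(a) = 2.20 + (-0.4895)/1.1500 = 1.7743

1.77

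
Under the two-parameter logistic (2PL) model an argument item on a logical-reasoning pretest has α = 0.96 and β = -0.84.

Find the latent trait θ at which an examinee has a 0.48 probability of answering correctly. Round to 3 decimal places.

-0.923

P(θ) = 1 / (1 + exp(−α(θ − β)))
logit = ln(0.4800/0.5200) = -0.0800
θ = β + logit/(α) = -0.84 + (-0.0800)/0.9600 = -0.9234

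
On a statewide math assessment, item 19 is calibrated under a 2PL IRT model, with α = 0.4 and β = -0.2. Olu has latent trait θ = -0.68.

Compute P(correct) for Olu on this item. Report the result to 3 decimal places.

P(θ) = 1 / (1 + exp(−α(θ − β)))
Exponent: 0.4 × (-0.68 − (-0.2)) = -0.1920
1/(1 + e^{0.1920}) = 0.4521

0.452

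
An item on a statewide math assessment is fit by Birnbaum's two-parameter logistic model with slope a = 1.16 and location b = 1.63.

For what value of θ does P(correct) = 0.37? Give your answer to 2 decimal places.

1.17

P(θ) = 1 / (1 + exp(−a(θ − b)))
logit = ln(0.3700/0.6300) = -0.5322
θ = b + logit/(a) = 1.63 + (-0.5322)/1.1600 = 1.1712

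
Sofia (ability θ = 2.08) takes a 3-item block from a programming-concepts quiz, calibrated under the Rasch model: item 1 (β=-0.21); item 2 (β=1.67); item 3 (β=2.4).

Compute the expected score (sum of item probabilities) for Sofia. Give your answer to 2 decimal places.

P(θ) = 1 / (1 + exp(−(θ − β)))
P_1 = 1/(1+e^{-2.2900}) = 0.9080
P_2 = 1/(1+e^{-0.4100}) = 0.6011
P_3 = 1/(1+e^{0.3200}) = 0.4207
E[score] = 0.9080 + 0.6011 + 0.4207 = 1.9298

1.93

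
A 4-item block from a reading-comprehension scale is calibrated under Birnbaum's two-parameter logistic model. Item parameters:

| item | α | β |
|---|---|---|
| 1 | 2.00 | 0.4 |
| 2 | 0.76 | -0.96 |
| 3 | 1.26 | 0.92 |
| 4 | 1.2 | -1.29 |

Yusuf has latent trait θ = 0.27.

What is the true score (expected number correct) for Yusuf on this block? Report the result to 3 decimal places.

2.326

P(θ) = 1 / (1 + exp(−α(θ − β)))
P_1 = 1/(1+e^{0.2600}) = 0.4354
P_2 = 1/(1+e^{-0.9348}) = 0.7180
P_3 = 1/(1+e^{0.8190}) = 0.3060
P_4 = 1/(1+e^{-1.8720}) = 0.8667
E[score] = 0.4354 + 0.7180 + 0.3060 + 0.8667 = 2.3261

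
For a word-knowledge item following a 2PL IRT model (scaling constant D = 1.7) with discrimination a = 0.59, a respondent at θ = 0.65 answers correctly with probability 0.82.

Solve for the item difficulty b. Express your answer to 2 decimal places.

-0.86

P(θ) = 1 / (1 + exp(−D·a(θ − b)))
logit(0.82) = ln(0.82/0.18) = 1.5163
b = θ − logit/(1.7·a) = 0.65 − 1.5163/1.0030 = -0.8618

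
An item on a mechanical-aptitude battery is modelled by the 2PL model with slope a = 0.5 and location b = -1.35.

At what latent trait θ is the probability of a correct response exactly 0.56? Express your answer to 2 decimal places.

-0.87

P(θ) = 1 / (1 + exp(−a(θ − b)))
logit = ln(0.5600/0.4400) = 0.2412
θ = b + logit/(a) = -1.35 + 0.2412/0.5000 = -0.8677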